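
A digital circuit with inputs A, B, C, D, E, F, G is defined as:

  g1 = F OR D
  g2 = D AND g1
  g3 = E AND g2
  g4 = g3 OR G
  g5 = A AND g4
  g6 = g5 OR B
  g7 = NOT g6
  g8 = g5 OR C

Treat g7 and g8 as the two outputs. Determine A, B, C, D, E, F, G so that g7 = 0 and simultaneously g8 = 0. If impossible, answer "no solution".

A=0 B=1 C=0 D=1 E=0 F=1 G=1

Check with A=0 B=1 C=0 D=1 E=0 F=1 G=1:
g1 = F OR D = 1 OR 1 = 1
g2 = D AND g1 = 1 AND 1 = 1
g3 = E AND g2 = 0 AND 1 = 0
g4 = g3 OR G = 0 OR 1 = 1
g5 = A AND g4 = 0 AND 1 = 0
g6 = g5 OR B = 0 OR 1 = 1
g7 = NOT g6 = NOT 1 = 0
g8 = g5 OR C = 0 OR 0 = 0
So g7 = 0 and g8 = 0.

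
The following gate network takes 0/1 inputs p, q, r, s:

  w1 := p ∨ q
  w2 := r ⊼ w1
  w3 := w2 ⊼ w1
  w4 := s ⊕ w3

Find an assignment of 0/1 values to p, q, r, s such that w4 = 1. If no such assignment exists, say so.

p=1, q=1, r=0, s=1

w4 = s ⊕ w3 must be 1, so s and w3 differ.
Check with p=1, q=1, r=0, s=1:
w1 = p ∨ q = 1 ∨ 1 = 1
w2 = r ⊼ w1 = 0 ⊼ 1 = 1
w3 = w2 ⊼ w1 = 1 ⊼ 1 = 0
w4 = s ⊕ w3 = 1 ⊕ 0 = 1
So w4 = 1 as required.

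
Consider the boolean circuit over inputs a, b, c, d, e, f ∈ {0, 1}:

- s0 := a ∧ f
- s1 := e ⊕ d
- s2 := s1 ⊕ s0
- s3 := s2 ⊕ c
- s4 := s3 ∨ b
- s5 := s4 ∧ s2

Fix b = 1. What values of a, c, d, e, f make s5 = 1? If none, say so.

Check with b = 1 and a=0, c=1, d=0, e=1, f=1:
s0 = a ∧ f = 0 ∧ 1 = 0
s1 = e ⊕ d = 1 ⊕ 0 = 1
s2 = s1 ⊕ s0 = 1 ⊕ 0 = 1
s3 = s2 ⊕ c = 1 ⊕ 1 = 0
s4 = s3 ∨ b = 0 ∨ 1 = 1
s5 = s4 ∧ s2 = 1 ∧ 1 = 1
So s5 = 1.

a=0 c=1 d=0 e=1 f=1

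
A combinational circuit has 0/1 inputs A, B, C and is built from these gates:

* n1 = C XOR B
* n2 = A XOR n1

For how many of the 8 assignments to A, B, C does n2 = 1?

n2 = A XOR n1 must be 1, so A and n1 differ.
Satisfying assignments:
  A=0, B=0, C=1
  A=0, B=1, C=0
  A=1, B=0, C=0
  A=1, B=1, C=1

4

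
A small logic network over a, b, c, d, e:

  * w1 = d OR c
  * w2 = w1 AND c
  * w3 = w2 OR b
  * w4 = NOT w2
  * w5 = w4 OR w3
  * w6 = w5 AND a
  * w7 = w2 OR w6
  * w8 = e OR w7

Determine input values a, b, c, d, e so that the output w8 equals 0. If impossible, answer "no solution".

a=0, b=0, c=0, d=1, e=0

Check with a=0, b=0, c=0, d=1, e=0:
w1 = d OR c = 1 OR 0 = 1
w2 = w1 AND c = 1 AND 0 = 0
w3 = w2 OR b = 0 OR 0 = 0
w4 = NOT w2 = NOT 0 = 1
w5 = w4 OR w3 = 1 OR 0 = 1
w6 = w5 AND a = 1 AND 0 = 0
w7 = w2 OR w6 = 0 OR 0 = 0
w8 = e OR w7 = 0 OR 0 = 0
So w8 = 0 as required.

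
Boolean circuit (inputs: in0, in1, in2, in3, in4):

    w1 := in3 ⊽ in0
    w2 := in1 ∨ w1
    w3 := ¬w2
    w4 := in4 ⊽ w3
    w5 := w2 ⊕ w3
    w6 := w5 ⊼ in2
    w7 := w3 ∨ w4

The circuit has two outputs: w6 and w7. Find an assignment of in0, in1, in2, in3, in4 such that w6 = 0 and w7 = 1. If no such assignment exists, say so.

in0=0, in1=0, in2=1, in3=0, in4=0

Check with in0=0, in1=0, in2=1, in3=0, in4=0:
w1 = in3 ⊽ in0 = 0 ⊽ 0 = 1
w2 = in1 ∨ w1 = 0 ∨ 1 = 1
w3 = ¬w2 = ¬1 = 0
w4 = in4 ⊽ w3 = 0 ⊽ 0 = 1
w5 = w2 ⊕ w3 = 1 ⊕ 0 = 1
w6 = w5 ⊼ in2 = 1 ⊼ 1 = 0
w7 = w3 ∨ w4 = 0 ∨ 1 = 1
So w6 = 0 and w7 = 1.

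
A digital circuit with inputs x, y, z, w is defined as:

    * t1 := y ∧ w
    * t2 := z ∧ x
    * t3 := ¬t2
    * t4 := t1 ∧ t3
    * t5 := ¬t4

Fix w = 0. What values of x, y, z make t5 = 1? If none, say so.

t5 = ¬t4 must be 1, so t4 = 0.
Check with w = 0 and x=0, y=0, z=0:
t1 = y ∧ w = 0 ∧ 0 = 0
t2 = z ∧ x = 0 ∧ 0 = 0
t3 = ¬t2 = ¬0 = 1
t4 = t1 ∧ t3 = 0 ∧ 1 = 0
t5 = ¬t4 = ¬0 = 1
So t5 = 1.

x=0, y=0, z=0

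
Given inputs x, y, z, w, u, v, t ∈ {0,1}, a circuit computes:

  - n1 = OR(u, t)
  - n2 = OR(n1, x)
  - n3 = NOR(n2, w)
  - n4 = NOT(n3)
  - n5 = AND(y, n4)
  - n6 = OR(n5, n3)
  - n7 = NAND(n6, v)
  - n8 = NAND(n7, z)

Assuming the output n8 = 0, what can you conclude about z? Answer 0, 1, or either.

1

n8 = NAND(n7, z) must be 0, so both n7 = 1 and z = 1.
n7 = NAND(n6, v) must be 1, so at least one of n6, v is 0.
Every assignment with n8 = 0 has z = 1; there are 47 such assignment(s).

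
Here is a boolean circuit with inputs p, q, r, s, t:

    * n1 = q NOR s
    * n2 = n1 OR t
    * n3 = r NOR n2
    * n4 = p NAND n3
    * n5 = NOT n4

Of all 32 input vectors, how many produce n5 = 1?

n5 = NOT n4 must be 1, so n4 = 0.
n4 = p NAND n3 must be 0, so both p = 1 and n3 = 1.
n3 = r NOR n2 must be 1, so both r = 0 and n2 = 0.
Satisfying assignments:
  p=1, q=0, r=0, s=1, t=0
  p=1, q=1, r=0, s=0, t=0
  p=1, q=1, r=0, s=1, t=0

3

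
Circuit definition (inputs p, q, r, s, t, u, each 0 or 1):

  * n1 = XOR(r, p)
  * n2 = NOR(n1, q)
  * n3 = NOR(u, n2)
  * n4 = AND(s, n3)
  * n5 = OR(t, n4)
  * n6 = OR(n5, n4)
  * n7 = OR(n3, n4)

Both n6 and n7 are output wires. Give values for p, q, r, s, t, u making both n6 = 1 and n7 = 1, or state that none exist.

Check with p=0, q=1, r=1, s=0, t=1, u=0:
n1 = XOR(r, p) = XOR(1, 0) = 1
n2 = NOR(n1, q) = NOR(1, 1) = 0
n3 = NOR(u, n2) = NOR(0, 0) = 1
n4 = AND(s, n3) = AND(0, 1) = 0
n5 = OR(t, n4) = OR(1, 0) = 1
n6 = OR(n5, n4) = OR(1, 0) = 1
n7 = OR(n3, n4) = OR(1, 0) = 1
So n6 = 1 and n7 = 1.

p=0, q=1, r=1, s=0, t=1, u=0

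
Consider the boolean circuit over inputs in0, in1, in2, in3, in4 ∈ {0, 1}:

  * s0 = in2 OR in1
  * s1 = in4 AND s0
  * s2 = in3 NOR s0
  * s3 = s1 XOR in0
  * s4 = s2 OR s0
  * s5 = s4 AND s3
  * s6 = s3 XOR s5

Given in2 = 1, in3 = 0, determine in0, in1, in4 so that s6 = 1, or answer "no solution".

With in2 = 1, in3 = 0 fixed, none of the 8 settings of in0, in1, in4 give s6 = 1.
For example, with in0=1, in1=0, in4=0:
s0 = in2 OR in1 = 1 OR 0 = 1
s1 = in4 AND s0 = 0 AND 1 = 0
s2 = in3 NOR s0 = 0 NOR 1 = 0
s3 = s1 XOR in0 = 0 XOR 1 = 1
s4 = s2 OR s0 = 0 OR 1 = 1
s5 = s4 AND s3 = 1 AND 1 = 1
s6 = s3 XOR s5 = 1 XOR 1 = 0
giving s6 = 0 ≠ 1.

no solution exists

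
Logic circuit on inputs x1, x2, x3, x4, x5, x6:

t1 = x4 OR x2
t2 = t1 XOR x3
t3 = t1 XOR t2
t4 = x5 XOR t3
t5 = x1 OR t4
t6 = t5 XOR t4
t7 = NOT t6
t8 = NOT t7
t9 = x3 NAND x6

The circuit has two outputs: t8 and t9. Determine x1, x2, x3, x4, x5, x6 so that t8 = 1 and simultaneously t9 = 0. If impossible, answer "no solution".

Check with x1=1 x2=1 x3=1 x4=0 x5=1 x6=1:
t1 = x4 OR x2 = 0 OR 1 = 1
t2 = t1 XOR x3 = 1 XOR 1 = 0
t3 = t1 XOR t2 = 1 XOR 0 = 1
t4 = x5 XOR t3 = 1 XOR 1 = 0
t5 = x1 OR t4 = 1 OR 0 = 1
t6 = t5 XOR t4 = 1 XOR 0 = 1
t7 = NOT t6 = NOT 1 = 0
t8 = NOT t7 = NOT 0 = 1
t9 = x3 NAND x6 = 1 NAND 1 = 0
So t8 = 1 and t9 = 0.

x1=1 x2=1 x3=1 x4=0 x5=1 x6=1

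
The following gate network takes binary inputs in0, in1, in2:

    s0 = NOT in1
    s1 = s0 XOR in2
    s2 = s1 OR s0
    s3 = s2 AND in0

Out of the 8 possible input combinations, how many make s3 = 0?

s3 = s2 AND in0 must be 0, so at least one of s2, in0 is 0.
Enumerating the 8 input combinations, 5 give s3 = 0 and 3 give s3 = 1.

5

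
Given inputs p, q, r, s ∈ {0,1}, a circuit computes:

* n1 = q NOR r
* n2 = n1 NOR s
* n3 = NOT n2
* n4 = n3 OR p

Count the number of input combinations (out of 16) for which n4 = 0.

n4 = n3 OR p must be 0, so both n3 = 0 and p = 0.
n3 = NOT n2 must be 0, so n2 = 1.
Enumerating the 16 input combinations, 3 give n4 = 0 and 13 give n4 = 1.

3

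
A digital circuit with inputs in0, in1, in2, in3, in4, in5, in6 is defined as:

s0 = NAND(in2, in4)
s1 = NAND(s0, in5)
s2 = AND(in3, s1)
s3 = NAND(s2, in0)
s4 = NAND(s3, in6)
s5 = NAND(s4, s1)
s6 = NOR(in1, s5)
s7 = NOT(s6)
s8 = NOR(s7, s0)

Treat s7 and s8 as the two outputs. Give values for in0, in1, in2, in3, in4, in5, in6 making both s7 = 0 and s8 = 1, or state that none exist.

in0=1 in1=0 in2=1 in3=0 in4=1 in5=0 in6=0

Check with in0=1 in1=0 in2=1 in3=0 in4=1 in5=0 in6=0:
s0 = NAND(in2, in4) = NAND(1, 1) = 0
s1 = NAND(s0, in5) = NAND(0, 0) = 1
s2 = AND(in3, s1) = AND(0, 1) = 0
s3 = NAND(s2, in0) = NAND(0, 1) = 1
s4 = NAND(s3, in6) = NAND(1, 0) = 1
s5 = NAND(s4, s1) = NAND(1, 1) = 0
s6 = NOR(in1, s5) = NOR(0, 0) = 1
s7 = NOT(s6) = NOT 1 = 0
s8 = NOR(s7, s0) = NOR(0, 0) = 1
So s7 = 0 and s8 = 1.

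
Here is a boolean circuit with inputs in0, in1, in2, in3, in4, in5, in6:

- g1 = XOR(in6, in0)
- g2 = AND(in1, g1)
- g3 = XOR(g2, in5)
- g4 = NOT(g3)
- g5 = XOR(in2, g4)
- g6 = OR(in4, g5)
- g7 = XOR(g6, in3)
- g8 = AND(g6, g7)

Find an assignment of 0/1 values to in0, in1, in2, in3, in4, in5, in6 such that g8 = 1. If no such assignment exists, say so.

g8 = AND(g6, g7) must be 1, so both g6 = 1 and g7 = 1.
g6 = OR(in4, g5) must be 1, so at least one of in4, g5 is 1.
Check with in0=0 in1=0 in2=1 in3=0 in4=1 in5=0 in6=1:
g1 = XOR(in6, in0) = XOR(1, 0) = 1
g2 = AND(in1, g1) = AND(0, 1) = 0
g3 = XOR(g2, in5) = XOR(0, 0) = 0
g4 = NOT(g3) = NOT 0 = 1
g5 = XOR(in2, g4) = XOR(1, 1) = 0
g6 = OR(in4, g5) = OR(1, 0) = 1
g7 = XOR(g6, in3) = XOR(1, 0) = 1
g8 = AND(g6, g7) = AND(1, 1) = 1
So g8 = 1 as required.

in0=0 in1=0 in2=1 in3=0 in4=1 in5=0 in6=1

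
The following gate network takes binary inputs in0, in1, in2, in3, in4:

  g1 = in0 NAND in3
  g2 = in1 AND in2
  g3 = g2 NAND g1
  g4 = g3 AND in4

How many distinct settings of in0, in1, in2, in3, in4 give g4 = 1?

13

g4 = g3 AND in4 must be 1, so both g3 = 1 and in4 = 1.
Enumerating the 32 input combinations, 13 give g4 = 1 and 19 give g4 = 0.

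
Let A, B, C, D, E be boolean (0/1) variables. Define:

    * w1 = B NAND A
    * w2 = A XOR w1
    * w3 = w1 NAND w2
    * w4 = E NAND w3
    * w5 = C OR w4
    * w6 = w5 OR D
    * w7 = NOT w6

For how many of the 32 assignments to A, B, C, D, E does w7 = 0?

30

w7 = NOT w6 must be 0, so w6 = 1.
w6 = w5 OR D must be 1, so at least one of w5, D is 1.
Enumerating the 32 input combinations, 30 give w7 = 0 and 2 give w7 = 1.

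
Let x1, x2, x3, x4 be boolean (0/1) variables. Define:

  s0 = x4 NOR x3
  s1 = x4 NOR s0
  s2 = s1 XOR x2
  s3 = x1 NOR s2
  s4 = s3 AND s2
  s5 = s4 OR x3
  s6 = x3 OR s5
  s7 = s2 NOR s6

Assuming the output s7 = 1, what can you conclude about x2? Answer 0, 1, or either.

0

s7 = s2 NOR s6 must be 1, so both s2 = 0 and s6 = 0.
Every assignment with s7 = 1 has x2 = 0; there are 4 such assignment(s).
  x1=0, x2=0, x3=0, x4=0
  x1=0, x2=0, x3=0, x4=1
  x1=1, x2=0, x3=0, x4=0
  x1=1, x2=0, x3=0, x4=1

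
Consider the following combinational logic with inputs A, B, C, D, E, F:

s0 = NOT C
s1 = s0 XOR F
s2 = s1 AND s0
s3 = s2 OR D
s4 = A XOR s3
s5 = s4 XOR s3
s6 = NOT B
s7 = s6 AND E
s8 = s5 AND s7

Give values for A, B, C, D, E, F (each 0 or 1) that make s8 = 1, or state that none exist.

A=1, B=0, C=1, D=0, E=1, F=0

s8 = s5 AND s7 must be 1, so both s5 = 1 and s7 = 1.
s5 = s4 XOR s3 must be 1, so s4 and s3 differ.
Check with A=1, B=0, C=1, D=0, E=1, F=0:
s0 = NOT C = NOT 1 = 0
s1 = s0 XOR F = 0 XOR 0 = 0
s2 = s1 AND s0 = 0 AND 0 = 0
s3 = s2 OR D = 0 OR 0 = 0
s4 = A XOR s3 = 1 XOR 0 = 1
s5 = s4 XOR s3 = 1 XOR 0 = 1
s6 = NOT B = NOT 0 = 1
s7 = s6 AND E = 1 AND 1 = 1
s8 = s5 AND s7 = 1 AND 1 = 1
So s8 = 1 as required.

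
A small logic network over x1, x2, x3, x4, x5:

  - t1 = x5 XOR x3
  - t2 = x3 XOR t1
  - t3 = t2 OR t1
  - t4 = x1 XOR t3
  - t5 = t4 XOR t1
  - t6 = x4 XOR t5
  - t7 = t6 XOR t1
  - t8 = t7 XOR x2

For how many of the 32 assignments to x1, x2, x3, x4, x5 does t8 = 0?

t8 = t7 XOR x2 must be 0, so t7 and x2 are equal.
Enumerating the 32 input combinations, 16 give t8 = 0 and 16 give t8 = 1.

16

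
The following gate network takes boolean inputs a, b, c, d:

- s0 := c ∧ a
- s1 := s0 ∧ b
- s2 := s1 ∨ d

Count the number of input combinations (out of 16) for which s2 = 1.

9

s2 = s1 ∨ d must be 1, so at least one of s1, d is 1.
Enumerating the 16 input combinations, 9 give s2 = 1 and 7 give s2 = 0.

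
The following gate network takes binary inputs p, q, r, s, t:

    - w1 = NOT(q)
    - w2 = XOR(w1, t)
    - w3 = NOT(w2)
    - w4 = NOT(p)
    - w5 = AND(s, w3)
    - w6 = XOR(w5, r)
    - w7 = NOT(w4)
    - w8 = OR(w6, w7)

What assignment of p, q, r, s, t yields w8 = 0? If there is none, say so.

Check with p=0, q=1, r=1, s=1, t=0:
w1 = NOT(q) = NOT 1 = 0
w2 = XOR(w1, t) = XOR(0, 0) = 0
w3 = NOT(w2) = NOT 0 = 1
w4 = NOT(p) = NOT 0 = 1
w5 = AND(s, w3) = AND(1, 1) = 1
w6 = XOR(w5, r) = XOR(1, 1) = 0
w7 = NOT(w4) = NOT 1 = 0
w8 = OR(w6, w7) = OR(0, 0) = 0
So w8 = 0 as required.

p=0, q=1, r=1, s=1, t=0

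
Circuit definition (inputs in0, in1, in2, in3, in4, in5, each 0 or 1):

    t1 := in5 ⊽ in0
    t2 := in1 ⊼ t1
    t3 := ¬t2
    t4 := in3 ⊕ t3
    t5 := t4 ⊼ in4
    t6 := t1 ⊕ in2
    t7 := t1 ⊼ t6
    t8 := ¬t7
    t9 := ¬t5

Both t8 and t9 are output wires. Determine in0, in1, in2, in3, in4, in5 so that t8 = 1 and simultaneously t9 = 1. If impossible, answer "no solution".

in0=0 in1=0 in2=0 in3=1 in4=1 in5=0

Check with in0=0 in1=0 in2=0 in3=1 in4=1 in5=0:
t1 = in5 ⊽ in0 = 0 ⊽ 0 = 1
t2 = in1 ⊼ t1 = 0 ⊼ 1 = 1
t3 = ¬t2 = ¬1 = 0
t4 = in3 ⊕ t3 = 1 ⊕ 0 = 1
t5 = t4 ⊼ in4 = 1 ⊼ 1 = 0
t6 = t1 ⊕ in2 = 1 ⊕ 0 = 1
t7 = t1 ⊼ t6 = 1 ⊼ 1 = 0
t8 = ¬t7 = ¬0 = 1
t9 = ¬t5 = ¬0 = 1
So t8 = 1 and t9 = 1.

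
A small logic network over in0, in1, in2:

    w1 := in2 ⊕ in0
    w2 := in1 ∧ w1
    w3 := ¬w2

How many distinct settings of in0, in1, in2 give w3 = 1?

6

w3 = ¬w2 must be 1, so w2 = 0.
Satisfying assignments:
  in0=0, in1=0, in2=0
  in0=0, in1=0, in2=1
  in0=0, in1=1, in2=0
  in0=1, in1=0, in2=0
  in0=1, in1=0, in2=1
  in0=1, in1=1, in2=1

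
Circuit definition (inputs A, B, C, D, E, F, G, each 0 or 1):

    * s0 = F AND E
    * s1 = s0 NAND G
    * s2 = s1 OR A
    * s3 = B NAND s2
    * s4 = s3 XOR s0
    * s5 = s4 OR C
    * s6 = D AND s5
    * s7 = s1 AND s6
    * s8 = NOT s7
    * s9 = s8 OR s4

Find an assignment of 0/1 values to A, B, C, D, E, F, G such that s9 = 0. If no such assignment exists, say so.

s9 = s8 OR s4 must be 0, so both s8 = 0 and s4 = 0.
Check with A=0 B=1 C=1 D=1 E=1 F=0 G=0:
s0 = F AND E = 0 AND 1 = 0
s1 = s0 NAND G = 0 NAND 0 = 1
s2 = s1 OR A = 1 OR 0 = 1
s3 = B NAND s2 = 1 NAND 1 = 0
s4 = s3 XOR s0 = 0 XOR 0 = 0
s5 = s4 OR C = 0 OR 1 = 1
s6 = D AND s5 = 1 AND 1 = 1
s7 = s1 AND s6 = 1 AND 1 = 1
s8 = NOT s7 = NOT 1 = 0
s9 = s8 OR s4 = 0 OR 0 = 0
So s9 = 0 as required.

A=0 B=1 C=1 D=1 E=1 F=0 G=0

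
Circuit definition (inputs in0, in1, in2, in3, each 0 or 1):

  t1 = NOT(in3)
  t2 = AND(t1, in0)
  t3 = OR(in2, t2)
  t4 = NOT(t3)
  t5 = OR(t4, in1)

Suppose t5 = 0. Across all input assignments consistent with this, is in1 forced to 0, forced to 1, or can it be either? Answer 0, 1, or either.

t5 = OR(t4, in1) must be 0, so both t4 = 0 and in1 = 0.
t4 = NOT(t3) must be 0, so t3 = 1.
Every assignment with t5 = 0 has in1 = 0; there are 5 such assignment(s).

0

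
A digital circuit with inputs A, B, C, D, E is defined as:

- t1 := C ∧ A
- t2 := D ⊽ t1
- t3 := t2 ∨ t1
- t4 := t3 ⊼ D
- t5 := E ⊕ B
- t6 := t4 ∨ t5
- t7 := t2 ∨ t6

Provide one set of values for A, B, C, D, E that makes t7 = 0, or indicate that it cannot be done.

t7 = t2 ∨ t6 must be 0, so both t2 = 0 and t6 = 0.
t2 = D ⊽ t1 must be 0, so at least one of D, t1 is 1.
t6 = t4 ∨ t5 must be 0, so both t4 = 0 and t5 = 0.
Check with A=1, B=0, C=1, D=1, E=0:
t1 = C ∧ A = 1 ∧ 1 = 1
t2 = D ⊽ t1 = 1 ⊽ 1 = 0
t3 = t2 ∨ t1 = 0 ∨ 1 = 1
t4 = t3 ⊼ D = 1 ⊼ 1 = 0
t5 = E ⊕ B = 0 ⊕ 0 = 0
t6 = t4 ∨ t5 = 0 ∨ 0 = 0
t7 = t2 ∨ t6 = 0 ∨ 0 = 0
So t7 = 0 as required.

A=1, B=0, C=1, D=1, E=0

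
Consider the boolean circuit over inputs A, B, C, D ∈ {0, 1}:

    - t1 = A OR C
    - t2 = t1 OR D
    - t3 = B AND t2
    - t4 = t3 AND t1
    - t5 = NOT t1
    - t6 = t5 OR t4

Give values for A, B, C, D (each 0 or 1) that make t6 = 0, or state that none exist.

A=0 B=0 C=1 D=0

t6 = t5 OR t4 must be 0, so both t5 = 0 and t4 = 0.
Check with A=0 B=0 C=1 D=0:
t1 = A OR C = 0 OR 1 = 1
t2 = t1 OR D = 1 OR 0 = 1
t3 = B AND t2 = 0 AND 1 = 0
t4 = t3 AND t1 = 0 AND 1 = 0
t5 = NOT t1 = NOT 1 = 0
t6 = t5 OR t4 = 0 OR 0 = 0
So t6 = 0 as required.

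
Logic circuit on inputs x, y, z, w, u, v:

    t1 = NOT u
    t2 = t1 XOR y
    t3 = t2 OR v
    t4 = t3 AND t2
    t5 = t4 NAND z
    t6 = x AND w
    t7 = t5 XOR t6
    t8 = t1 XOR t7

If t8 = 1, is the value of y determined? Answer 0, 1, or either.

either

Both values of y occur among assignments with t8 = 1:
  y=0: x=0, y=0, z=0, w=0, u=1, v=0
  y=1: x=0, y=1, z=0, w=0, u=1, v=0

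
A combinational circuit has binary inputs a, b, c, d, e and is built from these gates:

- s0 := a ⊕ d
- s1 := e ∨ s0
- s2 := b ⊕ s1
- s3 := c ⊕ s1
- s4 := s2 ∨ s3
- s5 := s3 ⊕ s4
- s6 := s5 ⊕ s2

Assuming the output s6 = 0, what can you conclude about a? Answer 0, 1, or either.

Both values of a occur among assignments with s6 = 0:
  a=0: a=0, b=0, c=0, d=0, e=0
  a=1: a=1, b=0, c=0, d=1, e=0

either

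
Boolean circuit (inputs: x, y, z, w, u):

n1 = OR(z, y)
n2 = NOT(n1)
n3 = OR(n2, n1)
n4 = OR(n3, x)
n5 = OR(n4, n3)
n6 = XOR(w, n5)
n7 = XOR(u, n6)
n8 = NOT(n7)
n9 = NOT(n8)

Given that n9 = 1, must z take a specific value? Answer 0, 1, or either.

either

Both values of z occur among assignments with n9 = 1:
  z=0: x=0, y=0, z=0, w=0, u=0
  z=1: x=0, y=0, z=1, w=0, u=0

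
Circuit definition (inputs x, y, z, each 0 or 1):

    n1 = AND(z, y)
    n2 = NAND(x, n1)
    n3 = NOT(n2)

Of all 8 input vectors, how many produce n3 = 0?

7

n3 = NOT(n2) must be 0, so n2 = 1.
Enumerating the 8 input combinations, 7 give n3 = 0 and 1 give n3 = 1.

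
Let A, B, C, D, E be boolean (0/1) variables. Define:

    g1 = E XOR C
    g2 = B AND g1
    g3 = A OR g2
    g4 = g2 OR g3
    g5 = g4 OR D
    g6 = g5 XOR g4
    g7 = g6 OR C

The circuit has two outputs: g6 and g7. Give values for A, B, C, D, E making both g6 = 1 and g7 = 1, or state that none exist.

Check with A=0 B=1 C=1 D=1 E=1:
g1 = E XOR C = 1 XOR 1 = 0
g2 = B AND g1 = 1 AND 0 = 0
g3 = A OR g2 = 0 OR 0 = 0
g4 = g2 OR g3 = 0 OR 0 = 0
g5 = g4 OR D = 0 OR 1 = 1
g6 = g5 XOR g4 = 1 XOR 0 = 1
g7 = g6 OR C = 1 OR 1 = 1
So g6 = 1 and g7 = 1.

A=0 B=1 C=1 D=1 E=1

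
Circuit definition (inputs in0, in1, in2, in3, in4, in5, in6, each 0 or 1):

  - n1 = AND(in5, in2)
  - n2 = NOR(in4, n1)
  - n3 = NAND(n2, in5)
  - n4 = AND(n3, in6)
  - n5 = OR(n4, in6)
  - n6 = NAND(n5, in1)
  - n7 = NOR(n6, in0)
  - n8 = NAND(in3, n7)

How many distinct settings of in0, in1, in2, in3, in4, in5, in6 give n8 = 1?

n8 = NAND(in3, n7) must be 1, so at least one of in3, n7 is 0.
Enumerating the 128 input combinations, 120 give n8 = 1 and 8 give n8 = 0.

120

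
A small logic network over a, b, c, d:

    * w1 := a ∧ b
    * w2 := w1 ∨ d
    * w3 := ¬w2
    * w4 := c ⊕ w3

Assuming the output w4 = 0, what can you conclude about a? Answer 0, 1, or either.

either

Both values of a occur among assignments with w4 = 0:
  a=0: a=0, b=0, c=0, d=1
  a=1: a=1, b=0, c=0, d=1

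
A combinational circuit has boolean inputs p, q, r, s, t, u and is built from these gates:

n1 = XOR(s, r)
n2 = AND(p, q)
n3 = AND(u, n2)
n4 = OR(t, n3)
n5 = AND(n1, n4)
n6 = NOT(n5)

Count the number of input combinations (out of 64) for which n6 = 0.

n6 = NOT(n5) must be 0, so n5 = 1.
n5 = AND(n1, n4) must be 1, so both n1 = 1 and n4 = 1.
n1 = XOR(s, r) must be 1, so s and r differ.
Enumerating the 64 input combinations, 18 give n6 = 0 and 46 give n6 = 1.

18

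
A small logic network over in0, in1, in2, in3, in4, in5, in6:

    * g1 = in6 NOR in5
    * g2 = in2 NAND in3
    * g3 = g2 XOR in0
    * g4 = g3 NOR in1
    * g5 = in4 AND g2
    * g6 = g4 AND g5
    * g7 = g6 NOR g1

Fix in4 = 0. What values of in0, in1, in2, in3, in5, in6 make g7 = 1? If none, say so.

in0=1, in1=0, in2=1, in3=0, in5=0, in6=1

Check with in4 = 0 and in0=1, in1=0, in2=1, in3=0, in5=0, in6=1:
g1 = in6 NOR in5 = 1 NOR 0 = 0
g2 = in2 NAND in3 = 1 NAND 0 = 1
g3 = g2 XOR in0 = 1 XOR 1 = 0
g4 = g3 NOR in1 = 0 NOR 0 = 1
g5 = in4 AND g2 = 0 AND 1 = 0
g6 = g4 AND g5 = 1 AND 0 = 0
g7 = g6 NOR g1 = 0 NOR 0 = 1
So g7 = 1.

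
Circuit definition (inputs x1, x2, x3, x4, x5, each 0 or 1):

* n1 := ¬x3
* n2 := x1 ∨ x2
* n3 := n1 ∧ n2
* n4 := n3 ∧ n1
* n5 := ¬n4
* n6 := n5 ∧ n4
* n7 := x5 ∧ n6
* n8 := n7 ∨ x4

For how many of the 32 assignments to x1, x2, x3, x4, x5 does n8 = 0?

16

n8 = n7 ∨ x4 must be 0, so both n7 = 0 and x4 = 0.
Enumerating the 32 input combinations, 16 give n8 = 0 and 16 give n8 = 1.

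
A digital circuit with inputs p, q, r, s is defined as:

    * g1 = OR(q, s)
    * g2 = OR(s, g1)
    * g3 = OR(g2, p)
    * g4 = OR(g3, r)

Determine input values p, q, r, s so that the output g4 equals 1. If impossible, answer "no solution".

g4 = OR(g3, r) must be 1, so at least one of g3, r is 1.
Check with p=1, q=0, r=0, s=1:
g1 = OR(q, s) = OR(0, 1) = 1
g2 = OR(s, g1) = OR(1, 1) = 1
g3 = OR(g2, p) = OR(1, 1) = 1
g4 = OR(g3, r) = OR(1, 0) = 1
So g4 = 1 as required.

p=1, q=0, r=0, s=1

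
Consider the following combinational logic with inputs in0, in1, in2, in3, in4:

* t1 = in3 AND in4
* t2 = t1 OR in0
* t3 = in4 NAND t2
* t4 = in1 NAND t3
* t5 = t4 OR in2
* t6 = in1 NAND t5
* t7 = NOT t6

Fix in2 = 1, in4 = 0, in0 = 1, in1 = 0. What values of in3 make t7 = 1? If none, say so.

With in2 = 1, in4 = 0, in0 = 1, in1 = 0 fixed, none of the 2 settings of in3 give t7 = 1.
For example, with in3=1:
t1 = in3 AND in4 = 1 AND 0 = 0
t2 = t1 OR in0 = 0 OR 1 = 1
t3 = in4 NAND t2 = 0 NAND 1 = 1
t4 = in1 NAND t3 = 0 NAND 1 = 1
t5 = t4 OR in2 = 1 OR 1 = 1
t6 = in1 NAND t5 = 0 NAND 1 = 1
t7 = NOT t6 = NOT 1 = 0
giving t7 = 0 ≠ 1.

no solution exists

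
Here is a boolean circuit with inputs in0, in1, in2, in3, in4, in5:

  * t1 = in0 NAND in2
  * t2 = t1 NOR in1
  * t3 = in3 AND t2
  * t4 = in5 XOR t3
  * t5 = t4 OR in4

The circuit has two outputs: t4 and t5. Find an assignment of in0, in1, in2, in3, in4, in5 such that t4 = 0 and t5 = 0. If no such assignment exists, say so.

in0=0, in1=0, in2=0, in3=1, in4=0, in5=0

Check with in0=0, in1=0, in2=0, in3=1, in4=0, in5=0:
t1 = in0 NAND in2 = 0 NAND 0 = 1
t2 = t1 NOR in1 = 1 NOR 0 = 0
t3 = in3 AND t2 = 1 AND 0 = 0
t4 = in5 XOR t3 = 0 XOR 0 = 0
t5 = t4 OR in4 = 0 OR 0 = 0
So t4 = 0 and t5 = 0.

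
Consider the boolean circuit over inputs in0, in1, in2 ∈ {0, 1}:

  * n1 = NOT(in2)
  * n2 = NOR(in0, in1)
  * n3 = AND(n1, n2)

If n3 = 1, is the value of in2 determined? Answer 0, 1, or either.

n3 = AND(n1, n2) must be 1, so both n1 = 1 and n2 = 1.
n1 = NOT(in2) must be 1, so in2 = 0.
n2 = NOR(in0, in1) must be 1, so both in0 = 0 and in1 = 0.
Every assignment with n3 = 1 has in2 = 0; there are 1 such assignment(s).
  in0=0, in1=0, in2=0

0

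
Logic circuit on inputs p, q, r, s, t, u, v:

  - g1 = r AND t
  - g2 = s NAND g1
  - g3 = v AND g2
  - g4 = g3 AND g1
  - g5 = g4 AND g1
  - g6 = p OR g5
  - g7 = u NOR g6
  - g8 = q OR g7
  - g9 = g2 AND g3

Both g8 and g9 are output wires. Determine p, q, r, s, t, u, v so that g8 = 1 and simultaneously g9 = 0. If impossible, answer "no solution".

p=1, q=1, r=0, s=1, t=0, u=1, v=0

Check with p=1, q=1, r=0, s=1, t=0, u=1, v=0:
g1 = r AND t = 0 AND 0 = 0
g2 = s NAND g1 = 1 NAND 0 = 1
g3 = v AND g2 = 0 AND 1 = 0
g4 = g3 AND g1 = 0 AND 0 = 0
g5 = g4 AND g1 = 0 AND 0 = 0
g6 = p OR g5 = 1 OR 0 = 1
g7 = u NOR g6 = 1 NOR 1 = 0
g8 = q OR g7 = 1 OR 0 = 1
g9 = g2 AND g3 = 1 AND 0 = 0
So g8 = 1 and g9 = 0.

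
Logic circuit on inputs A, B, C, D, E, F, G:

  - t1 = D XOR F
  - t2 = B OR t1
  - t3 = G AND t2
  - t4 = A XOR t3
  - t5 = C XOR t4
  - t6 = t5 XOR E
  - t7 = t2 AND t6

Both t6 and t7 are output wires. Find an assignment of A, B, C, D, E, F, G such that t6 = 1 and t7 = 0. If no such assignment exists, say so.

A=0 B=0 C=1 D=0 E=0 F=0 G=1

Check with A=0 B=0 C=1 D=0 E=0 F=0 G=1:
t1 = D XOR F = 0 XOR 0 = 0
t2 = B OR t1 = 0 OR 0 = 0
t3 = G AND t2 = 1 AND 0 = 0
t4 = A XOR t3 = 0 XOR 0 = 0
t5 = C XOR t4 = 1 XOR 0 = 1
t6 = t5 XOR E = 1 XOR 0 = 1
t7 = t2 AND t6 = 0 AND 1 = 0
So t6 = 1 and t7 = 0.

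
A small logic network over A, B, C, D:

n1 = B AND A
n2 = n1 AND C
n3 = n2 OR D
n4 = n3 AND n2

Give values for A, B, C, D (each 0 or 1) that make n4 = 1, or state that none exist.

A=1, B=1, C=1, D=1

n4 = n3 AND n2 must be 1, so both n3 = 1 and n2 = 1.
n3 = n2 OR D must be 1, so at least one of n2, D is 1.
Check with A=1, B=1, C=1, D=1:
n1 = B AND A = 1 AND 1 = 1
n2 = n1 AND C = 1 AND 1 = 1
n3 = n2 OR D = 1 OR 1 = 1
n4 = n3 AND n2 = 1 AND 1 = 1
So n4 = 1 as required.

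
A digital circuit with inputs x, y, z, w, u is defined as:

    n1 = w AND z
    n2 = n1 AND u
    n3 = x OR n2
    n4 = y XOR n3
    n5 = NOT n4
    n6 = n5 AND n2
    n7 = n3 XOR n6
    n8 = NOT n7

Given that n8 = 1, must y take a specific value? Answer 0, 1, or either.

Both values of y occur among assignments with n8 = 1:
  y=0: x=0, y=0, z=0, w=0, u=0
  y=1: x=0, y=1, z=0, w=0, u=0

either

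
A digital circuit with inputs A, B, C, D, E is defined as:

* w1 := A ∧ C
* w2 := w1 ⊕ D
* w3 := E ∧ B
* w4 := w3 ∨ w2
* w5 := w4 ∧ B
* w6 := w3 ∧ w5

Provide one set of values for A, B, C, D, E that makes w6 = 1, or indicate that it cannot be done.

A=1, B=1, C=1, D=0, E=1

w6 = w3 ∧ w5 must be 1, so both w3 = 1 and w5 = 1.
Check with A=1, B=1, C=1, D=0, E=1:
w1 = A ∧ C = 1 ∧ 1 = 1
w2 = w1 ⊕ D = 1 ⊕ 0 = 1
w3 = E ∧ B = 1 ∧ 1 = 1
w4 = w3 ∨ w2 = 1 ∨ 1 = 1
w5 = w4 ∧ B = 1 ∧ 1 = 1
w6 = w3 ∧ w5 = 1 ∧ 1 = 1
So w6 = 1 as required.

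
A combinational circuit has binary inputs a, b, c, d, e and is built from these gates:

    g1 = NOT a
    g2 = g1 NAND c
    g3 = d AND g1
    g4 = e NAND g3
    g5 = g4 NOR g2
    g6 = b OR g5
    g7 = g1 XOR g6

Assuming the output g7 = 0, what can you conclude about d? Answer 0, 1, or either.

Both values of d occur among assignments with g7 = 0:
  d=0: a=0, b=1, c=0, d=0, e=0
  d=1: a=0, b=0, c=1, d=1, e=1

either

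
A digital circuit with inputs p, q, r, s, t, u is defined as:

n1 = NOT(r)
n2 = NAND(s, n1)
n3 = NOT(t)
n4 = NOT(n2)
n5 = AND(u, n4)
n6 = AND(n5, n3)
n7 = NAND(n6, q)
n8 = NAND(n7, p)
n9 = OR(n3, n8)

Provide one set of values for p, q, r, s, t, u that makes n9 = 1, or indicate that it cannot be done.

Check with p=0 q=0 r=1 s=0 t=1 u=0:
n1 = NOT(r) = NOT 1 = 0
n2 = NAND(s, n1) = NAND(0, 0) = 1
n3 = NOT(t) = NOT 1 = 0
n4 = NOT(n2) = NOT 1 = 0
n5 = AND(u, n4) = AND(0, 0) = 0
n6 = AND(n5, n3) = AND(0, 0) = 0
n7 = NAND(n6, q) = NAND(0, 0) = 1
n8 = NAND(n7, p) = NAND(1, 0) = 1
n9 = OR(n3, n8) = OR(0, 1) = 1
So n9 = 1 as required.

p=0 q=0 r=1 s=0 t=1 u=0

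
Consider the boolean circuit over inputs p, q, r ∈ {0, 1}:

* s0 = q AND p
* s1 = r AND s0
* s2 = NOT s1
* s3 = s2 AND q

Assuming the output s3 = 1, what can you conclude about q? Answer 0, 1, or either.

1

s3 = s2 AND q must be 1, so both s2 = 1 and q = 1.
s2 = NOT s1 must be 1, so s1 = 0.
Every assignment with s3 = 1 has q = 1; there are 3 such assignment(s).
  p=0, q=1, r=0
  p=0, q=1, r=1
  p=1, q=1, r=0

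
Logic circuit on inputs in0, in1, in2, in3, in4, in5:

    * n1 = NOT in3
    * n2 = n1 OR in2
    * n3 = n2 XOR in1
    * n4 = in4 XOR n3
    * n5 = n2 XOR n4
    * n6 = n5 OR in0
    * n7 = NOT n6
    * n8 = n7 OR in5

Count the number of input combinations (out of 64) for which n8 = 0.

24

n8 = n7 OR in5 must be 0, so both n7 = 0 and in5 = 0.
n7 = NOT n6 must be 0, so n6 = 1.
n6 = n5 OR in0 must be 1, so at least one of n5, in0 is 1.
Enumerating the 64 input combinations, 24 give n8 = 0 and 40 give n8 = 1.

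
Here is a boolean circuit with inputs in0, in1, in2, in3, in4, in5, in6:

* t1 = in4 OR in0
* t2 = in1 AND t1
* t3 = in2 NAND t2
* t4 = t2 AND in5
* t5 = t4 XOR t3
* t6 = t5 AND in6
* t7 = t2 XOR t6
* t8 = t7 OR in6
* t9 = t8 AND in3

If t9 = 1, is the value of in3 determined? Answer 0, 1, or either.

1

t9 = t8 AND in3 must be 1, so both t8 = 1 and in3 = 1.
t8 = t7 OR in6 must be 1, so at least one of t7, in6 is 1.
Every assignment with t9 = 1 has in3 = 1; there are 44 such assignment(s).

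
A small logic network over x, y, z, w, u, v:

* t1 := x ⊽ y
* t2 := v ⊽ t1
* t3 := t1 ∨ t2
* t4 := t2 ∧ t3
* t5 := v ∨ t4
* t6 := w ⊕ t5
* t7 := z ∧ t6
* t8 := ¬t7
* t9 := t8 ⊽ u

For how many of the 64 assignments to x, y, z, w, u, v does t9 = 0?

56

t9 = t8 ⊽ u must be 0, so at least one of t8, u is 1.
Enumerating the 64 input combinations, 56 give t9 = 0 and 8 give t9 = 1.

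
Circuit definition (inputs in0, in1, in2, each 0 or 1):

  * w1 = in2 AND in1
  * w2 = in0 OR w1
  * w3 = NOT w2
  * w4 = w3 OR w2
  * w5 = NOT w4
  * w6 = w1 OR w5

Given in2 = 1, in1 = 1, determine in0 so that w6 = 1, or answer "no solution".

in0=1

Check with in2 = 1, in1 = 1 and in0=1:
w1 = in2 AND in1 = 1 AND 1 = 1
w2 = in0 OR w1 = 1 OR 1 = 1
w3 = NOT w2 = NOT 1 = 0
w4 = w3 OR w2 = 0 OR 1 = 1
w5 = NOT w4 = NOT 1 = 0
w6 = w1 OR w5 = 1 OR 0 = 1
So w6 = 1.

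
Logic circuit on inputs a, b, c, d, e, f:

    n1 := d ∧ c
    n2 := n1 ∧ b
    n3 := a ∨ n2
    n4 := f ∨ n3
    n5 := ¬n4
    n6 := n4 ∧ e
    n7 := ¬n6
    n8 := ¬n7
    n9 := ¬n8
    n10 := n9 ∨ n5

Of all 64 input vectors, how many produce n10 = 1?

39

n10 = n9 ∨ n5 must be 1, so at least one of n9, n5 is 1.
Enumerating the 64 input combinations, 39 give n10 = 1 and 25 give n10 = 0.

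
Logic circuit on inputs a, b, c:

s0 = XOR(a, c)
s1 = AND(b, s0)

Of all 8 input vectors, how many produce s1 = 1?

2

s1 = AND(b, s0) must be 1, so both b = 1 and s0 = 1.
s0 = XOR(a, c) must be 1, so a and c differ.
Satisfying assignments:
  a=0, b=1, c=1
  a=1, b=1, c=0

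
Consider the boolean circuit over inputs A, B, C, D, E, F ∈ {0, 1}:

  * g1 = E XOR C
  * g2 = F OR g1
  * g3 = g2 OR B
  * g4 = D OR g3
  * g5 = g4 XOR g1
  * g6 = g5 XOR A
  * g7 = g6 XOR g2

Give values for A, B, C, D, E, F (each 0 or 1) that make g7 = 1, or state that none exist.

A=0, B=1, C=1, D=0, E=0, F=0

Check with A=0, B=1, C=1, D=0, E=0, F=0:
g1 = E XOR C = 0 XOR 1 = 1
g2 = F OR g1 = 0 OR 1 = 1
g3 = g2 OR B = 1 OR 1 = 1
g4 = D OR g3 = 0 OR 1 = 1
g5 = g4 XOR g1 = 1 XOR 1 = 0
g6 = g5 XOR A = 0 XOR 0 = 0
g7 = g6 XOR g2 = 0 XOR 1 = 1
So g7 = 1 as required.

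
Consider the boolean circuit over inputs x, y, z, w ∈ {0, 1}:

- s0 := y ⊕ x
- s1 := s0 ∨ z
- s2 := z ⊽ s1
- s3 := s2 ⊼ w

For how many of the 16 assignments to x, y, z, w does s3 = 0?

2

s3 = s2 ⊼ w must be 0, so both s2 = 1 and w = 1.
s2 = z ⊽ s1 must be 1, so both z = 0 and s1 = 0.
s1 = s0 ∨ z must be 0, so both s0 = 0 and z = 0.
Satisfying assignments:
  x=0, y=0, z=0, w=1
  x=1, y=1, z=0, w=1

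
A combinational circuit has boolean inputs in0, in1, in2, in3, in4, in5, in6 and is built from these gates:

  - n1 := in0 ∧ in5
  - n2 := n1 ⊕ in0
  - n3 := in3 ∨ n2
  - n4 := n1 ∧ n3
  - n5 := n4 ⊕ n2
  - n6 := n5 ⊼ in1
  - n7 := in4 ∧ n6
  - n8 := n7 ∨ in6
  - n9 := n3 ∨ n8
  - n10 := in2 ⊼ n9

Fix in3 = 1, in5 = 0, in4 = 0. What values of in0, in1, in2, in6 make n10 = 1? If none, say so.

in0=1 in1=0 in2=0 in6=0

n10 = in2 ⊼ n9 must be 1, so at least one of in2, n9 is 0.
Check with in3 = 1, in5 = 0, in4 = 0 and in0=1, in1=0, in2=0, in6=0:
n1 = in0 ∧ in5 = 1 ∧ 0 = 0
n2 = n1 ⊕ in0 = 0 ⊕ 1 = 1
n3 = in3 ∨ n2 = 1 ∨ 1 = 1
n4 = n1 ∧ n3 = 0 ∧ 1 = 0
n5 = n4 ⊕ n2 = 0 ⊕ 1 = 1
n6 = n5 ⊼ in1 = 1 ⊼ 0 = 1
n7 = in4 ∧ n6 = 0 ∧ 1 = 0
n8 = n7 ∨ in6 = 0 ∨ 0 = 0
n9 = n3 ∨ n8 = 1 ∨ 0 = 1
n10 = in2 ⊼ n9 = 0 ⊼ 1 = 1
So n10 = 1.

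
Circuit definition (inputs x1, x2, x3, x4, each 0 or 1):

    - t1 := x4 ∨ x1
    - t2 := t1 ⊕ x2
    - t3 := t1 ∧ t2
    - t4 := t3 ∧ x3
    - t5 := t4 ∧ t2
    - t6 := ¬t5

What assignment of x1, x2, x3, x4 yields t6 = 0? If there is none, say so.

t6 = ¬t5 must be 0, so t5 = 1.
Check with x1=1 x2=0 x3=1 x4=0:
t1 = x4 ∨ x1 = 0 ∨ 1 = 1
t2 = t1 ⊕ x2 = 1 ⊕ 0 = 1
t3 = t1 ∧ t2 = 1 ∧ 1 = 1
t4 = t3 ∧ x3 = 1 ∧ 1 = 1
t5 = t4 ∧ t2 = 1 ∧ 1 = 1
t6 = ¬t5 = ¬1 = 0
So t6 = 0 as required.

x1=1 x2=0 x3=1 x4=0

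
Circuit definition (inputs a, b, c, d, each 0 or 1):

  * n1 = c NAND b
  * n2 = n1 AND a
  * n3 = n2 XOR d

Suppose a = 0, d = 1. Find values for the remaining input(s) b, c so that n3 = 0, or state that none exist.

no solution exists

With a = 0, d = 1 fixed, none of the 4 settings of b, c give n3 = 0.
For example, with b=1, c=0:
n1 = c NAND b = 0 NAND 1 = 1
n2 = n1 AND a = 1 AND 0 = 0
n3 = n2 XOR d = 0 XOR 1 = 1
giving n3 = 1 ≠ 0.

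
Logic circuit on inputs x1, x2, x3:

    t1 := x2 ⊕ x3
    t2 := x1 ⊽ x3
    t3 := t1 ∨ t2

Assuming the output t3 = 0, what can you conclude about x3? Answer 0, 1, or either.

either

Both values of x3 occur among assignments with t3 = 0:
  x3=0: x1=1, x2=0, x3=0
  x3=1: x1=0, x2=1, x3=1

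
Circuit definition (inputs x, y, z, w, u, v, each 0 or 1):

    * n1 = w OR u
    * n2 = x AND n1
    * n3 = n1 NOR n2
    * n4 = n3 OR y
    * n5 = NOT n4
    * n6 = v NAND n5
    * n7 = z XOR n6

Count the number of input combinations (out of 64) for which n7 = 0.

n7 = z XOR n6 must be 0, so z and n6 are equal.
Enumerating the 64 input combinations, 32 give n7 = 0 and 32 give n7 = 1.

32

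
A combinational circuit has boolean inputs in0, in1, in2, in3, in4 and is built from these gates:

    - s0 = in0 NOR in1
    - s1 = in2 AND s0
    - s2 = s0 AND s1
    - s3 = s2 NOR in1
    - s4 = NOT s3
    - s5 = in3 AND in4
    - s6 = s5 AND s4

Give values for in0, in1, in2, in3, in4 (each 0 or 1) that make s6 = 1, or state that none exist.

in0=0, in1=1, in2=0, in3=1, in4=1

Check with in0=0, in1=1, in2=0, in3=1, in4=1:
s0 = in0 NOR in1 = 0 NOR 1 = 0
s1 = in2 AND s0 = 0 AND 0 = 0
s2 = s0 AND s1 = 0 AND 0 = 0
s3 = s2 NOR in1 = 0 NOR 1 = 0
s4 = NOT s3 = NOT 0 = 1
s5 = in3 AND in4 = 1 AND 1 = 1
s6 = s5 AND s4 = 1 AND 1 = 1
So s6 = 1 as required.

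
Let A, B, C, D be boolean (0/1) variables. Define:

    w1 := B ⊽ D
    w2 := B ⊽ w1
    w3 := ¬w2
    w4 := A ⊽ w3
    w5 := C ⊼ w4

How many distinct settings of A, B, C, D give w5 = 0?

1

w5 = C ⊼ w4 must be 0, so both C = 1 and w4 = 1.
Satisfying assignments:
  A=0, B=0, C=1, D=1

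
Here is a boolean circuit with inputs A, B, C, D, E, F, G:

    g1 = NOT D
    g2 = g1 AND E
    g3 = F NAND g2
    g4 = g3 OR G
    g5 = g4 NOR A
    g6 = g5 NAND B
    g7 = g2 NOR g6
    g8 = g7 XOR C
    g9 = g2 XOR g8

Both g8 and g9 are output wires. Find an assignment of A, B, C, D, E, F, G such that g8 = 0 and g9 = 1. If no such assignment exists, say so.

Check with A=1, B=0, C=0, D=0, E=1, F=1, G=0:
g1 = NOT D = NOT 0 = 1
g2 = g1 AND E = 1 AND 1 = 1
g3 = F NAND g2 = 1 NAND 1 = 0
g4 = g3 OR G = 0 OR 0 = 0
g5 = g4 NOR A = 0 NOR 1 = 0
g6 = g5 NAND B = 0 NAND 0 = 1
g7 = g2 NOR g6 = 1 NOR 1 = 0
g8 = g7 XOR C = 0 XOR 0 = 0
g9 = g2 XOR g8 = 1 XOR 0 = 1
So g8 = 0 and g9 = 1.

A=1, B=0, C=0, D=0, E=1, F=1, G=0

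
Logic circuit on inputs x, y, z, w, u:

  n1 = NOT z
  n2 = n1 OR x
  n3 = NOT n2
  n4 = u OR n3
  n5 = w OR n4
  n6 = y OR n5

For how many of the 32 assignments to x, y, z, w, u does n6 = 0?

n6 = y OR n5 must be 0, so both y = 0 and n5 = 0.
n5 = w OR n4 must be 0, so both w = 0 and n4 = 0.
Enumerating the 32 input combinations, 3 give n6 = 0 and 29 give n6 = 1.

3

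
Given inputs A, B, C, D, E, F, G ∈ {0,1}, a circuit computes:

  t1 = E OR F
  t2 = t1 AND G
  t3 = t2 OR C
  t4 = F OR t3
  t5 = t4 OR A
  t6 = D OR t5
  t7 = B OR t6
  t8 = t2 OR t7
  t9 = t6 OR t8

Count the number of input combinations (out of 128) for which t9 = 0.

t9 = t6 OR t8 must be 0, so both t6 = 0 and t8 = 0.
t6 = D OR t5 must be 0, so both D = 0 and t5 = 0.
Satisfying assignments:
  A=0, B=0, C=0, D=0, E=0, F=0, G=0
  A=0, B=0, C=0, D=0, E=0, F=0, G=1
  A=0, B=0, C=0, D=0, E=1, F=0, G=0

3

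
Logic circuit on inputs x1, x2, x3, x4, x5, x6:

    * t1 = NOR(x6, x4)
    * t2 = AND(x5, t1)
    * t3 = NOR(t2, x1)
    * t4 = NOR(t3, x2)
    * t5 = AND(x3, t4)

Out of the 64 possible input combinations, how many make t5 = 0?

t5 = AND(x3, t4) must be 0, so at least one of x3, t4 is 0.
Enumerating the 64 input combinations, 55 give t5 = 0 and 9 give t5 = 1.

55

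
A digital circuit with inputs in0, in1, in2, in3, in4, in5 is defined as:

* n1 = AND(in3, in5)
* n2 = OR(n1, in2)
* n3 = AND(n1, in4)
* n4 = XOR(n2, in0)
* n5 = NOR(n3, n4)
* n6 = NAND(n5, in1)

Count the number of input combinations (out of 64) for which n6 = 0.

n6 = NAND(n5, in1) must be 0, so both n5 = 1 and in1 = 1.
n5 = NOR(n3, n4) must be 1, so both n3 = 0 and n4 = 0.
Enumerating the 64 input combinations, 14 give n6 = 0 and 50 give n6 = 1.

14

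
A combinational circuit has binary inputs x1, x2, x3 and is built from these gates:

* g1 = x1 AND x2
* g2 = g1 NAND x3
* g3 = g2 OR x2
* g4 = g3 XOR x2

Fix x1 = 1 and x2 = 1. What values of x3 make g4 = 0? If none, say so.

Check with x1 = 1 and x2 = 1 and x3=0:
g1 = x1 AND x2 = 1 AND 1 = 1
g2 = g1 NAND x3 = 1 NAND 0 = 1
g3 = g2 OR x2 = 1 OR 1 = 1
g4 = g3 XOR x2 = 1 XOR 1 = 0
So g4 = 0.

x3=0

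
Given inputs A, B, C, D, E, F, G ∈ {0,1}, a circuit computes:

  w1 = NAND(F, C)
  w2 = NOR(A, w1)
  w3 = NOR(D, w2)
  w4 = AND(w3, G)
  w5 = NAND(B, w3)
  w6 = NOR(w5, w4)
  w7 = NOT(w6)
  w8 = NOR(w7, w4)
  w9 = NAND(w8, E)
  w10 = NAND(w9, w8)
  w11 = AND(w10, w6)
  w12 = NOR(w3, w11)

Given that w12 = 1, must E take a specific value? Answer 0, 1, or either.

either

Both values of E occur among assignments with w12 = 1:
  E=0: A=0, B=0, C=0, D=1, E=0, F=0, G=0
  E=1: A=0, B=0, C=0, D=1, E=1, F=0, G=0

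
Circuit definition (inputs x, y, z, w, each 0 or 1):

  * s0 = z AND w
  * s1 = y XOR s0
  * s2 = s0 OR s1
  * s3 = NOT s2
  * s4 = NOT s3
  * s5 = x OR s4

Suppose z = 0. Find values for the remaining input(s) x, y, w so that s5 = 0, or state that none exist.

x=0, y=0, w=1

Check with z = 0 and x=0, y=0, w=1:
s0 = z AND w = 0 AND 1 = 0
s1 = y XOR s0 = 0 XOR 0 = 0
s2 = s0 OR s1 = 0 OR 0 = 0
s3 = NOT s2 = NOT 0 = 1
s4 = NOT s3 = NOT 1 = 0
s5 = x OR s4 = 0 OR 0 = 0
So s5 = 0.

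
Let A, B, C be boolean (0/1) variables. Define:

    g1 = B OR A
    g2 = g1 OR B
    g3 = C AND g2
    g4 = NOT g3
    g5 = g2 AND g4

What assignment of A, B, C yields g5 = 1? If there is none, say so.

A=1, B=1, C=0

g5 = g2 AND g4 must be 1, so both g2 = 1 and g4 = 1.
g2 = g1 OR B must be 1, so at least one of g1, B is 1.
Check with A=1, B=1, C=0:
g1 = B OR A = 1 OR 1 = 1
g2 = g1 OR B = 1 OR 1 = 1
g3 = C AND g2 = 0 AND 1 = 0
g4 = NOT g3 = NOT 0 = 1
g5 = g2 AND g4 = 1 AND 1 = 1
So g5 = 1 as required.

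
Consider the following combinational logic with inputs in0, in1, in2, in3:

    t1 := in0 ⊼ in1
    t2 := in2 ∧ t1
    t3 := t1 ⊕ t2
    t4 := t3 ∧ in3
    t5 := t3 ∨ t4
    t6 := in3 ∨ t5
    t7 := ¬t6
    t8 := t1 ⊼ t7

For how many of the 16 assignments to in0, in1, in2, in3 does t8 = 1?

13

t8 = t1 ⊼ t7 must be 1, so at least one of t1, t7 is 0.
Enumerating the 16 input combinations, 13 give t8 = 1 and 3 give t8 = 0.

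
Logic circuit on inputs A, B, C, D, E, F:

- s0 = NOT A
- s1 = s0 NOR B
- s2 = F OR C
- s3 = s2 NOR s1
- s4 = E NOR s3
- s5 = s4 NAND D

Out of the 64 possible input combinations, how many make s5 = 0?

13

s5 = s4 NAND D must be 0, so both s4 = 1 and D = 1.
s4 = E NOR s3 must be 1, so both E = 0 and s3 = 0.
Enumerating the 64 input combinations, 13 give s5 = 0 and 51 give s5 = 1.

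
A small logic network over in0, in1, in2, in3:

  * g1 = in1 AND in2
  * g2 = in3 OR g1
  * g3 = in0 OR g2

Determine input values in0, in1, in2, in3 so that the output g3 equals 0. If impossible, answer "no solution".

in0=0 in1=0 in2=1 in3=0

g3 = in0 OR g2 must be 0, so both in0 = 0 and g2 = 0.
g2 = in3 OR g1 must be 0, so both in3 = 0 and g1 = 0.
g1 = in1 AND in2 must be 0, so at least one of in1, in2 is 0.
Check with in0=0 in1=0 in2=1 in3=0:
g1 = in1 AND in2 = 0 AND 1 = 0
g2 = in3 OR g1 = 0 OR 0 = 0
g3 = in0 OR g2 = 0 OR 0 = 0
So g3 = 0 as required.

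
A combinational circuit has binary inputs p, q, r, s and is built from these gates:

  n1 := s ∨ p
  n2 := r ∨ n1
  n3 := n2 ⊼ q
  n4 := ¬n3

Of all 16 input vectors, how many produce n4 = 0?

9

n4 = ¬n3 must be 0, so n3 = 1.
n3 = n2 ⊼ q must be 1, so at least one of n2, q is 0.
Enumerating the 16 input combinations, 9 give n4 = 0 and 7 give n4 = 1.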